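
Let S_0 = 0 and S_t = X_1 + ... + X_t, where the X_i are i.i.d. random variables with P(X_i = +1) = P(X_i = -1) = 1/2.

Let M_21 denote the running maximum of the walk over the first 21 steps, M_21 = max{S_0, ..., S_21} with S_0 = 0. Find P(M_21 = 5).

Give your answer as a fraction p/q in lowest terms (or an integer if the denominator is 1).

Answer: 101745/1048576

Derivation:
Let M_21 = max(S_0,...,S_21). Use the reflection principle: for j ≥ 1, #{paths with M_21 ≥ j} = #{S_21 ≥ j} + #{S_21 ≥ j+1}.
By reflection, #{M_21 ≥ 5} = #{S_21 ≥ 5} + #{S_21 ≥ 6} = 401930 + 198440 = 600370.
#{M_21 ≥ 6} = #{S_21 ≥ 6} + #{S_21 ≥ 7} = 198440 + 198440 = 396880.
#{M_21 = 5} = 600370 - 396880 = 203490.
P(M_21 = 5) = 203490/2097152 = 101745/1048576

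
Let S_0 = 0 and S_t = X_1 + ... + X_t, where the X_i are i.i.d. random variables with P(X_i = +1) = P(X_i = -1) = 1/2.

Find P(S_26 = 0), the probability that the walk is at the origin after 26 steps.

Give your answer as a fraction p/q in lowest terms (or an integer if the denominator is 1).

To return to 0 after 26 steps: need exactly 13 steps of +1 and 13 of -1.
Favorable paths: C(26,13) = 10400600
Total paths: 2^26 = 67108864
P = 10400600/67108864 = 1300075/8388608

Answer: 1300075/8388608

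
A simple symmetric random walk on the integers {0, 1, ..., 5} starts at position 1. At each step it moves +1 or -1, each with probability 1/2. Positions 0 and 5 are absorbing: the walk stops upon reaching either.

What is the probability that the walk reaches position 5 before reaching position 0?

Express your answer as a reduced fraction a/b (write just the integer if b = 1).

Answer: 1/5

Derivation:
Symmetric walk (p = 1/2): the harmonic-function argument gives P(hit 5 before 0 | start at 1) = a/N.
P = 1/5 = 1/5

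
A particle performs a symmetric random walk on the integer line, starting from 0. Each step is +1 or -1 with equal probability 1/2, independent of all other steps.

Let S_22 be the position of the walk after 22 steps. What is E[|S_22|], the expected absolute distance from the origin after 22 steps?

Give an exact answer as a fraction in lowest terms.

S_22 takes values m ≡ 0 (mod 2) with |m| ≤ 22; P(S_22=m) = C(22,(22+m)/2)/2^22.
Total paths: 2^22 = 4194304
Distribution: P(S=-22)=1/4194304, P(S=-20)=22/4194304, P(S=-18)=231/4194304, P(S=-16)=1540/4194304, P(S=-14)=7315/4194304, P(S=-12)=26334/4194304, P(S=-10)=74613/4194304, P(S=-8)=170544/4194304, P(S=-6)=319770/4194304, P(S=-4)=497420/4194304, P(S=-2)=646646/4194304, P(S=0)=705432/4194304, P(S=2)=646646/4194304, P(S=4)=497420/4194304, P(S=6)=319770/4194304, P(S=8)=170544/4194304, P(S=10)=74613/4194304, P(S=12)=26334/4194304, P(S=14)=7315/4194304, P(S=16)=1540/4194304, P(S=18)=231/4194304, P(S=20)=22/4194304, P(S=22)=1/4194304
E[|S_22|] = Σ_m |m|·P(S_22=m) = 15519504/4194304 = 969969/262144

Answer: 969969/262144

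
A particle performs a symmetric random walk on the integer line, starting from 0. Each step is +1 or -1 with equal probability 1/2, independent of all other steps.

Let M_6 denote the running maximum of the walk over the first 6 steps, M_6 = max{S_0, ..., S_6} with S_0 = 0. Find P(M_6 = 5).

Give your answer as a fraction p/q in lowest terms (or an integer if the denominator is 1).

Let M_6 = max(S_0,...,S_6). Use the reflection principle: for j ≥ 1, #{paths with M_6 ≥ j} = #{S_6 ≥ j} + #{S_6 ≥ j+1}.
By reflection, #{M_6 ≥ 5} = #{S_6 ≥ 5} + #{S_6 ≥ 6} = 1 + 1 = 2.
#{M_6 ≥ 6} = #{S_6 ≥ 6} + #{S_6 ≥ 7} = 1 + 0 = 1.
#{M_6 = 5} = 2 - 1 = 1.
P(M_6 = 5) = 1/64 = 1/64

Answer: 1/64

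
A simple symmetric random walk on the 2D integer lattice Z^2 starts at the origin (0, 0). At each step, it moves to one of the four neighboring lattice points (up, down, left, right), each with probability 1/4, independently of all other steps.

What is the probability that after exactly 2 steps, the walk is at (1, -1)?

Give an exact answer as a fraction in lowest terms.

Let h be the number of horizontal steps (so 2-h are vertical). To end at (1,-1) need (h+1)/2 right-steps and ((2-h)-1)/2 up-steps.
Sum over h with 1 ≤ h ≤ 1, h ≡ 1 (mod 2), 2-h ≡ 1 (mod 2):
h=1: C(2,1)·C(1,1)·C(1,0) = 2·1·1 = 2
Total favorable: 2
Total paths: 4^2 = 16
P = 2/16 = 1/8

Answer: 1/8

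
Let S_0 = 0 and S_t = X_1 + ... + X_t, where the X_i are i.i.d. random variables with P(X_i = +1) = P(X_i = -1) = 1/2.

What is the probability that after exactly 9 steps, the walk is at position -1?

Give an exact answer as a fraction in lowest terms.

Answer: 63/256

Derivation:
To reach position -1 after 9 steps: need 4 steps of +1 and 5 of -1.
Favorable paths: C(9,4) = 126
Total paths: 2^9 = 512
P = 126/512 = 63/256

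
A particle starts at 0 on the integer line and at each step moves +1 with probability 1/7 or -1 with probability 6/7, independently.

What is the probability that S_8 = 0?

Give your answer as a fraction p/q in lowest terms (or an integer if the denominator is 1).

To be at 0 after 8 steps: need exactly 4 steps of +1 and 4 of -1.
Number of such sequences: C(8,4) = 70
Each has probability (1/7)^4 · (6/7)^4 = 1296/5764801
P = 70 · 1296/5764801 = 12960/823543

Answer: 12960/823543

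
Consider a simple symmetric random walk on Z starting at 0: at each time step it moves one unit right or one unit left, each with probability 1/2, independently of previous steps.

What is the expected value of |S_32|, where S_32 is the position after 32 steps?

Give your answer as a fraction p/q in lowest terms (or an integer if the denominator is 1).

S_32 takes values m ≡ 0 (mod 2) with |m| ≤ 32; P(S_32=m) = C(32,(32+m)/2)/2^32.
Total paths: 2^32 = 4294967296
Distribution: P(S=-32)=1/4294967296, P(S=-30)=32/4294967296, P(S=-28)=496/4294967296, P(S=-26)=4960/4294967296, P(S=-24)=35960/4294967296, P(S=-22)=201376/4294967296, P(S=-20)=906192/4294967296, P(S=-18)=3365856/4294967296, P(S=-16)=10518300/4294967296, P(S=-14)=28048800/4294967296, P(S=-12)=64512240/4294967296, P(S=-10)=129024480/4294967296, P(S=-8)=225792840/4294967296, P(S=-6)=347373600/4294967296, P(S=-4)=471435600/4294967296, P(S=-2)=565722720/4294967296, P(S=0)=601080390/4294967296, P(S=2)=565722720/4294967296, P(S=4)=471435600/4294967296, P(S=6)=347373600/4294967296, P(S=8)=225792840/4294967296, P(S=10)=129024480/4294967296, P(S=12)=64512240/4294967296, P(S=14)=28048800/4294967296, P(S=16)=10518300/4294967296, P(S=18)=3365856/4294967296, P(S=20)=906192/4294967296, P(S=22)=201376/4294967296, P(S=24)=35960/4294967296, P(S=26)=4960/4294967296, P(S=28)=496/4294967296, P(S=30)=32/4294967296, P(S=32)=1/4294967296
E[|S_32|] = Σ_m |m|·P(S_32=m) = 19234572480/4294967296 = 300540195/67108864

Answer: 300540195/67108864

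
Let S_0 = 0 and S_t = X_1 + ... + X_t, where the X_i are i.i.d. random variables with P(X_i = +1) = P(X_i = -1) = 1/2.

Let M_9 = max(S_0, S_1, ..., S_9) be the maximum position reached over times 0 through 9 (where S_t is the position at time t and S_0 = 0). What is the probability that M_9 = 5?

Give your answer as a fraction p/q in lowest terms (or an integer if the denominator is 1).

Let M_9 = max(S_0,...,S_9). Use the reflection principle: for j ≥ 1, #{paths with M_9 ≥ j} = #{S_9 ≥ j} + #{S_9 ≥ j+1}.
By reflection, #{M_9 ≥ 5} = #{S_9 ≥ 5} + #{S_9 ≥ 6} = 46 + 10 = 56.
#{M_9 ≥ 6} = #{S_9 ≥ 6} + #{S_9 ≥ 7} = 10 + 10 = 20.
#{M_9 = 5} = 56 - 20 = 36.
P(M_9 = 5) = 36/512 = 9/128

Answer: 9/128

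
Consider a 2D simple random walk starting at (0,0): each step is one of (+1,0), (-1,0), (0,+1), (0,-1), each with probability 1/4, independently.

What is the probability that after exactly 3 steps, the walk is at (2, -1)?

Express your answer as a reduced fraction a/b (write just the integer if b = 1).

Let h be the number of horizontal steps (so 3-h are vertical). To end at (2,-1) need (h+2)/2 right-steps and ((3-h)-1)/2 up-steps.
Sum over h with 2 ≤ h ≤ 2, h ≡ 0 (mod 2), 3-h ≡ 1 (mod 2):
h=2: C(3,2)·C(2,2)·C(1,0) = 3·1·1 = 3
Total favorable: 3
Total paths: 4^3 = 64
P = 3/64 = 3/64

Answer: 3/64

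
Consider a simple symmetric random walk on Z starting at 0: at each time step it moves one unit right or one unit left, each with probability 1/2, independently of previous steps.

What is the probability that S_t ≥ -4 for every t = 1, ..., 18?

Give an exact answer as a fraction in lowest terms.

Answer: 24973/32768

Derivation:
Let f(t,s) = #length-t paths at position s with S_1..S_t all ≥ -4.
f(t,s) = f(t-1,s-1) + f(t-1,s+1) for s ≥ -4; f(t,s) = 0 for s < -4.
t=0: f(0,0)=1
t=1: f(1,-1)=1 f(1,1)=1
t=2: f(2,-2)=1 f(2,0)=2 f(2,2)=1
t=3: f(3,-3)=1 f(3,-1)=3 f(3,1)=3 f(3,3)=1
t=4: f(4,-4)=1 f(4,-2)=4 f(4,0)=6 f(4,2)=4 f(4,4)=1
t=5: f(5,-3)=5 f(5,-1)=10 f(5,1)=10 f(5,3)=5 f(5,5)=1
t=6: f(6,-4)=5 f(6,-2)=15 f(6,0)=20 f(6,2)=15 f(6,4)=6 f(6,6)=1
t=7: f(7,-3)=20 f(7,-1)=35 f(7,1)=35 f(7,3)=21 f(7,5)=7 f(7,7)=1
t=8: f(8,-4)=20 f(8,-2)=55 f(8,0)=70 f(8,2)=56 f(8,4)=28 f(8,6)=8 f(8,8)=1
t=9: f(9,-3)=75 f(9,-1)=125 f(9,1)=126 f(9,3)=84 f(9,5)=36 f(9,7)=9 f(9,9)=1
t=10: f(10,-4)=75 f(10,-2)=200 f(10,0)=251 f(10,2)=210 f(10,4)=120 f(10,6)=45 f(10,8)=10 f(10,10)=1
t=11: f(11,-3)=275 f(11,-1)=451 f(11,1)=461 f(11,3)=330 f(11,5)=165 f(11,7)=55 f(11,9)=11 f(11,11)=1
t=12: f(12,-4)=275 f(12,-2)=726 f(12,0)=912 f(12,2)=791 f(12,4)=495 f(12,6)=220 f(12,8)=66 f(12,10)=12 f(12,12)=1
t=13: f(13,-3)=1001 f(13,-1)=1638 f(13,1)=1703 f(13,3)=1286 f(13,5)=715 f(13,7)=286 f(13,9)=78 f(13,11)=13 f(13,13)=1
t=14: f(14,-4)=1001 f(14,-2)=2639 f(14,0)=3341 f(14,2)=2989 f(14,4)=2001 f(14,6)=1001 f(14,8)=364 f(14,10)=91 f(14,12)=14 f(14,14)=1
t=15: f(15,-3)=3640 f(15,-1)=5980 f(15,1)=6330 f(15,3)=4990 f(15,5)=3002 f(15,7)=1365 f(15,9)=455 f(15,11)=105 f(15,13)=15 f(15,15)=1
t=16: f(16,-4)=3640 f(16,-2)=9620 f(16,0)=12310 f(16,2)=11320 f(16,4)=7992 f(16,6)=4367 f(16,8)=1820 f(16,10)=560 f(16,12)=120 f(16,14)=16 f(16,16)=1
t=17: f(17,-3)=13260 f(17,-1)=21930 f(17,1)=23630 f(17,3)=19312 f(17,5)=12359 f(17,7)=6187 f(17,9)=2380 f(17,11)=680 f(17,13)=136 f(17,15)=17 f(17,17)=1
t=18: f(18,-4)=13260 f(18,-2)=35190 f(18,0)=45560 f(18,2)=42942 f(18,4)=31671 f(18,6)=18546 f(18,8)=8567 f(18,10)=3060 f(18,12)=816 f(18,14)=153 f(18,16)=18 f(18,18)=1
Σ_s f(18,s) = 199784
P = 199784/262144 = 24973/32768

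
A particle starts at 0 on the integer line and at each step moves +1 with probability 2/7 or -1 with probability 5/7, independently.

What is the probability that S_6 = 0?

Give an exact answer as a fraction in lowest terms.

To be at 0 after 6 steps: need exactly 3 steps of +1 and 3 of -1.
Number of such sequences: C(6,3) = 20
Each has probability (2/7)^3 · (5/7)^3 = 1000/117649
P = 20 · 1000/117649 = 20000/117649

Answer: 20000/117649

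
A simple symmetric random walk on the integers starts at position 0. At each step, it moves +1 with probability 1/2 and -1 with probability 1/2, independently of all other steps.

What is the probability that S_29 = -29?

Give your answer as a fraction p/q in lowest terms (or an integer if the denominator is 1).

Answer: 1/536870912

Derivation:
To reach position -29 after 29 steps: need 0 steps of +1 and 29 of -1.
Favorable paths: C(29,0) = 1
Total paths: 2^29 = 536870912
P = 1/536870912 = 1/536870912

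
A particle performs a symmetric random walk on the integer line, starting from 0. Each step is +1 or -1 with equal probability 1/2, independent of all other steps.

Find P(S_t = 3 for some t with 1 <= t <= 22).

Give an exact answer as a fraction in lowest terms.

Count via complement. Let g(t,s) = #length-t paths at position s with S_1..S_t all ≠ 3.
g(t,s) = g(t-1,s-1) + g(t-1,s+1) for s ≠ 3; g(t,3) = 0.
t=0: g(0,0)=1
t=1: g(1,-1)=1 g(1,1)=1
t=2: g(2,-2)=1 g(2,0)=2 g(2,2)=1
t=3: g(3,-3)=1 g(3,-1)=3 g(3,1)=3
t=4: g(4,-4)=1 g(4,-2)=4 g(4,0)=6 g(4,2)=3
t=5: g(5,-5)=1 g(5,-3)=5 g(5,-1)=10 g(5,1)=9
t=6: g(6,-6)=1 g(6,-4)=6 g(6,-2)=15 g(6,0)=19 g(6,2)=9
t=7: g(7,-7)=1 g(7,-5)=7 g(7,-3)=21 g(7,-1)=34 g(7,1)=28
t=8: g(8,-8)=1 g(8,-6)=8 g(8,-4)=28 g(8,-2)=55 g(8,0)=62 g(8,2)=28
t=9: g(9,-9)=1 g(9,-7)=9 g(9,-5)=36 g(9,-3)=83 g(9,-1)=117 g(9,1)=90
t=10: g(10,-10)=1 g(10,-8)=10 g(10,-6)=45 g(10,-4)=119 g(10,-2)=200 g(10,0)=207 g(10,2)=90
t=11: g(11,-11)=1 g(11,-9)=11 g(11,-7)=55 g(11,-5)=164 g(11,-3)=319 g(11,-1)=407 g(11,1)=297
t=12: g(12,-12)=1 g(12,-10)=12 g(12,-8)=66 g(12,-6)=219 g(12,-4)=483 g(12,-2)=726 g(12,0)=704 g(12,2)=297
t=13: g(13,-13)=1 g(13,-11)=13 g(13,-9)=78 g(13,-7)=285 g(13,-5)=702 g(13,-3)=1209 g(13,-1)=1430 g(13,1)=1001
t=14: g(14,-14)=1 g(14,-12)=14 g(14,-10)=91 g(14,-8)=363 g(14,-6)=987 g(14,-4)=1911 g(14,-2)=2639 g(14,0)=2431 g(14,2)=1001
t=15: g(15,-15)=1 g(15,-13)=15 g(15,-11)=105 g(15,-9)=454 g(15,-7)=1350 g(15,-5)=2898 g(15,-3)=4550 g(15,-1)=5070 g(15,1)=3432
t=16: g(16,-16)=1 g(16,-14)=16 g(16,-12)=120 g(16,-10)=559 g(16,-8)=1804 g(16,-6)=4248 g(16,-4)=7448 g(16,-2)=9620 g(16,0)=8502 g(16,2)=3432
t=17: g(17,-17)=1 g(17,-15)=17 g(17,-13)=136 g(17,-11)=679 g(17,-9)=2363 g(17,-7)=6052 g(17,-5)=11696 g(17,-3)=17068 g(17,-1)=18122 g(17,1)=11934
t=18: g(18,-18)=1 g(18,-16)=18 g(18,-14)=153 g(18,-12)=815 g(18,-10)=3042 g(18,-8)=8415 g(18,-6)=17748 g(18,-4)=28764 g(18,-2)=35190 g(18,0)=30056 g(18,2)=11934
t=19: g(19,-19)=1 g(19,-17)=19 g(19,-15)=171 g(19,-13)=968 g(19,-11)=3857 g(19,-9)=11457 g(19,-7)=26163 g(19,-5)=46512 g(19,-3)=63954 g(19,-1)=65246 g(19,1)=41990
t=20: g(20,-20)=1 g(20,-18)=20 g(20,-16)=190 g(20,-14)=1139 g(20,-12)=4825 g(20,-10)=15314 g(20,-8)=37620 g(20,-6)=72675 g(20,-4)=110466 g(20,-2)=129200 g(20,0)=107236 g(20,2)=41990
t=21: g(21,-21)=1 g(21,-19)=21 g(21,-17)=210 g(21,-15)=1329 g(21,-13)=5964 g(21,-11)=20139 g(21,-9)=52934 g(21,-7)=110295 g(21,-5)=183141 g(21,-3)=239666 g(21,-1)=236436 g(21,1)=149226
t=22: g(22,-22)=1 g(22,-20)=22 g(22,-18)=231 g(22,-16)=1539 g(22,-14)=7293 g(22,-12)=26103 g(22,-10)=73073 g(22,-8)=163229 g(22,-6)=293436 g(22,-4)=422807 g(22,-2)=476102 g(22,0)=385662 g(22,2)=149226
Paths never hitting 3: Σ_s g(22,s) = 1998724
Paths hitting 3: 2^22 - 1998724 = 2195580
P = 2195580/4194304 = 548895/1048576

Answer: 548895/1048576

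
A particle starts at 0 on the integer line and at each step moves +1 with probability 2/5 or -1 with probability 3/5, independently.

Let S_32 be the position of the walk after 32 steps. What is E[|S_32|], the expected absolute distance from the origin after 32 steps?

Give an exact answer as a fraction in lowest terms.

Answer: 33002743710574823535904/4656612873077392578125

Derivation:
S_32 takes values m ≡ 0 (mod 2) with |m| ≤ 32; P(S_32=m) = C(32,(32+m)/2) · (2/5)^((32+m)/2) · (3/5)^((32-m)/2).
Distribution: P(S=-32)=1853020188851841/23283064365386962890625, P(S=-30)=39531097362172608/23283064365386962890625, P(S=-28)=408488006075783616/23283064365386962890625, P(S=-26)=544650674767711488/4656612873077392578125, P(S=-24)=2632478261377272192/4656612873077392578125, P(S=-22)=49139594212375747584/23283064365386962890625, P(S=-20)=147418782637127242752/23283064365386962890625, P(S=-18)=365036985577648410624/23283064365386962890625, P(S=-16)=30419748798137367552/931322574615478515625, P(S=-14)=54079553418910875648/931322574615478515625, P(S=-12)=414609909544983379968/4656612873077392578125, P(S=-10)=552813212726644506624/4656612873077392578125, P(S=-8)=644948748181085257728/4656612873077392578125, P(S=-6)=132297179114068770816/931322574615478515625, P(S=-4)=119697447769871745024/931322574615478515625, P(S=-2)=478789791079486980096/4656612873077392578125, P(S=0)=339142768681303277568/4656612873077392578125, P(S=2)=212795462701994213376/4656612873077392578125, P(S=4)=23643940300221579264/931322574615478515625, P(S=6)=11614567165021126656/931322574615478515625, P(S=8)=25164895524212441088/4656612873077392578125, P(S=10)=9586626866366644224/4656612873077392578125, P(S=12)=3195542288788881408/4656612873077392578125, P(S=14)=185248828335587328/931322574615478515625, P(S=16)=46312207083896832/931322574615478515625, P(S=18)=246998437780783104/23283064365386962890625, P(S=20)=44333052935012352/23283064365386962890625, P(S=22)=6567859694075904/23283064365386962890625, P(S=24)=156377611763712/4656612873077392578125, P(S=26)=14379550507008/4656612873077392578125, P(S=28)=4793183502336/23283064365386962890625, P(S=30)=206158430208/23283064365386962890625, P(S=32)=4294967296/23283064365386962890625
E[|S_32|] = Σ_m |m|·P(S_32=m) = 33002743710574823535904/4656612873077392578125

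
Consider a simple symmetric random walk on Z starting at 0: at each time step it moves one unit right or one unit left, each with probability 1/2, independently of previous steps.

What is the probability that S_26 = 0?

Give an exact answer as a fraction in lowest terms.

To return to 0 after 26 steps: need exactly 13 steps of +1 and 13 of -1.
Favorable paths: C(26,13) = 10400600
Total paths: 2^26 = 67108864
P = 10400600/67108864 = 1300075/8388608

Answer: 1300075/8388608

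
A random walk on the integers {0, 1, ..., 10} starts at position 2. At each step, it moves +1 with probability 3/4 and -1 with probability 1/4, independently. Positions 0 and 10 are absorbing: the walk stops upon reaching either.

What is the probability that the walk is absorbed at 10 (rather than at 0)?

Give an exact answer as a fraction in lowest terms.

Answer: 6561/7381

Derivation:
Biased walk: p = 3/4, q = 1/4, r = q/p = 1/3
Gambler's ruin: P(hit 10 before 0 | start at 2) = (1 - r^a)/(1 - r^N)
r^2 = 1/9; r^10 = 1/59049
P = (1 - 1/9) / (1 - 1/59049) = 8/9 / 59048/59049 = 6561/7381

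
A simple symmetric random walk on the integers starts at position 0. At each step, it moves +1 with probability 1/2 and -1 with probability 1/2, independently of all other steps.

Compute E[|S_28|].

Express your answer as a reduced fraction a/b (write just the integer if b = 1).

Answer: 35102025/8388608

Derivation:
S_28 takes values m ≡ 0 (mod 2) with |m| ≤ 28; P(S_28=m) = C(28,(28+m)/2)/2^28.
Total paths: 2^28 = 268435456
Distribution: P(S=-28)=1/268435456, P(S=-26)=28/268435456, P(S=-24)=378/268435456, P(S=-22)=3276/268435456, P(S=-20)=20475/268435456, P(S=-18)=98280/268435456, P(S=-16)=376740/268435456, P(S=-14)=1184040/268435456, P(S=-12)=3108105/268435456, P(S=-10)=6906900/268435456, P(S=-8)=13123110/268435456, P(S=-6)=21474180/268435456, P(S=-4)=30421755/268435456, P(S=-2)=37442160/268435456, P(S=0)=40116600/268435456, P(S=2)=37442160/268435456, P(S=4)=30421755/268435456, P(S=6)=21474180/268435456, P(S=8)=13123110/268435456, P(S=10)=6906900/268435456, P(S=12)=3108105/268435456, P(S=14)=1184040/268435456, P(S=16)=376740/268435456, P(S=18)=98280/268435456, P(S=20)=20475/268435456, P(S=22)=3276/268435456, P(S=24)=378/268435456, P(S=26)=28/268435456, P(S=28)=1/268435456
E[|S_28|] = Σ_m |m|·P(S_28=m) = 1123264800/268435456 = 35102025/8388608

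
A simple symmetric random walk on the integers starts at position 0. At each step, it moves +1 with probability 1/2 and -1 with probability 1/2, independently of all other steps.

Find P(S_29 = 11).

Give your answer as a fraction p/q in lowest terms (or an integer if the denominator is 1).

Answer: 10015005/536870912

Derivation:
To reach position 11 after 29 steps: need 20 steps of +1 and 9 of -1.
Favorable paths: C(29,20) = 10015005
Total paths: 2^29 = 536870912
P = 10015005/536870912 = 10015005/536870912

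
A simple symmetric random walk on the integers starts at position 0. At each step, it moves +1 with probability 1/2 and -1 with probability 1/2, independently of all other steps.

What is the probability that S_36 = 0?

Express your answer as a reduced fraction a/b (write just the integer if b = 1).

To return to 0 after 36 steps: need exactly 18 steps of +1 and 18 of -1.
Favorable paths: C(36,18) = 9075135300
Total paths: 2^36 = 68719476736
P = 9075135300/68719476736 = 2268783825/17179869184

Answer: 2268783825/17179869184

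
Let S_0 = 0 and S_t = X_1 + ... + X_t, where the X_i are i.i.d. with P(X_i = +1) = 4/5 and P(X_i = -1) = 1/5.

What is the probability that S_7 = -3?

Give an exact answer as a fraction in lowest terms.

To reach position -3 after 7 steps: need 2 steps of +1 and 5 steps of -1.
Number of such sequences: C(7,2) = 21
Each has probability (4/5)^2 · (1/5)^5 = 16/78125
P = 21 · 16/78125 = 336/78125

Answer: 336/78125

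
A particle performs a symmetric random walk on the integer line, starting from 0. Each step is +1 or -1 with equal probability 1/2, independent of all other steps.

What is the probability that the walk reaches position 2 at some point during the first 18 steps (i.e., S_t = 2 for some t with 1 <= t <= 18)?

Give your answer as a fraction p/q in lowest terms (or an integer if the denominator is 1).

Answer: 84883/131072

Derivation:
Count via complement. Let g(t,s) = #length-t paths at position s with S_1..S_t all ≠ 2.
g(t,s) = g(t-1,s-1) + g(t-1,s+1) for s ≠ 2; g(t,2) = 0.
t=0: g(0,0)=1
t=1: g(1,-1)=1 g(1,1)=1
t=2: g(2,-2)=1 g(2,0)=2
t=3: g(3,-3)=1 g(3,-1)=3 g(3,1)=2
t=4: g(4,-4)=1 g(4,-2)=4 g(4,0)=5
t=5: g(5,-5)=1 g(5,-3)=5 g(5,-1)=9 g(5,1)=5
t=6: g(6,-6)=1 g(6,-4)=6 g(6,-2)=14 g(6,0)=14
t=7: g(7,-7)=1 g(7,-5)=7 g(7,-3)=20 g(7,-1)=28 g(7,1)=14
t=8: g(8,-8)=1 g(8,-6)=8 g(8,-4)=27 g(8,-2)=48 g(8,0)=42
t=9: g(9,-9)=1 g(9,-7)=9 g(9,-5)=35 g(9,-3)=75 g(9,-1)=90 g(9,1)=42
t=10: g(10,-10)=1 g(10,-8)=10 g(10,-6)=44 g(10,-4)=110 g(10,-2)=165 g(10,0)=132
t=11: g(11,-11)=1 g(11,-9)=11 g(11,-7)=54 g(11,-5)=154 g(11,-3)=275 g(11,-1)=297 g(11,1)=132
t=12: g(12,-12)=1 g(12,-10)=12 g(12,-8)=65 g(12,-6)=208 g(12,-4)=429 g(12,-2)=572 g(12,0)=429
t=13: g(13,-13)=1 g(13,-11)=13 g(13,-9)=77 g(13,-7)=273 g(13,-5)=637 g(13,-3)=1001 g(13,-1)=1001 g(13,1)=429
t=14: g(14,-14)=1 g(14,-12)=14 g(14,-10)=90 g(14,-8)=350 g(14,-6)=910 g(14,-4)=1638 g(14,-2)=2002 g(14,0)=1430
t=15: g(15,-15)=1 g(15,-13)=15 g(15,-11)=104 g(15,-9)=440 g(15,-7)=1260 g(15,-5)=2548 g(15,-3)=3640 g(15,-1)=3432 g(15,1)=1430
t=16: g(16,-16)=1 g(16,-14)=16 g(16,-12)=119 g(16,-10)=544 g(16,-8)=1700 g(16,-6)=3808 g(16,-4)=6188 g(16,-2)=7072 g(16,0)=4862
t=17: g(17,-17)=1 g(17,-15)=17 g(17,-13)=135 g(17,-11)=663 g(17,-9)=2244 g(17,-7)=5508 g(17,-5)=9996 g(17,-3)=13260 g(17,-1)=11934 g(17,1)=4862
t=18: g(18,-18)=1 g(18,-16)=18 g(18,-14)=152 g(18,-12)=798 g(18,-10)=2907 g(18,-8)=7752 g(18,-6)=15504 g(18,-4)=23256 g(18,-2)=25194 g(18,0)=16796
Paths never hitting 2: Σ_s g(18,s) = 92378
Paths hitting 2: 2^18 - 92378 = 169766
P = 169766/262144 = 84883/131072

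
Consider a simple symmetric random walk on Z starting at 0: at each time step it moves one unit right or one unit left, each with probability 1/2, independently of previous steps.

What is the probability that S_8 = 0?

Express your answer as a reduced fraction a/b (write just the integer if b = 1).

To return to 0 after 8 steps: need exactly 4 steps of +1 and 4 of -1.
Favorable paths: C(8,4) = 70
Total paths: 2^8 = 256
P = 70/256 = 35/128

Answer: 35/128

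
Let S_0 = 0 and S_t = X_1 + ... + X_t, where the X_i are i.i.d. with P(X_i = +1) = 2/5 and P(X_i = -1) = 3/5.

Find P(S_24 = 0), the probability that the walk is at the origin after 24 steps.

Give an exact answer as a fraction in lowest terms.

Answer: 5886359014588416/59604644775390625

Derivation:
To be at 0 after 24 steps: need exactly 12 steps of +1 and 12 of -1.
Number of such sequences: C(24,12) = 2704156
Each has probability (2/5)^12 · (3/5)^12 = 2176782336/59604644775390625
P = 2704156 · 2176782336/59604644775390625 = 5886359014588416/59604644775390625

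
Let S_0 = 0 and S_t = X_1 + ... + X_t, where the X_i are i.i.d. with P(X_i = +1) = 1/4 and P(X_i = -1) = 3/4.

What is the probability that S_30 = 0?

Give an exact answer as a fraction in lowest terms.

To be at 0 after 30 steps: need exactly 15 steps of +1 and 15 of -1.
Number of such sequences: C(30,15) = 155117520
Each has probability (1/4)^15 · (3/4)^15 = 14348907/1152921504606846976
P = 155117520 · 14348907/1152921504606846976 = 139110429284415/72057594037927936

Answer: 139110429284415/72057594037927936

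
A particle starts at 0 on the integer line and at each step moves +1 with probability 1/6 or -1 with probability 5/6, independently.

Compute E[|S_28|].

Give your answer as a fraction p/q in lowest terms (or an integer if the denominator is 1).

S_28 takes values m ≡ 0 (mod 2) with |m| ≤ 28; P(S_28=m) = C(28,(28+m)/2) · (1/6)^((28+m)/2) · (5/6)^((28-m)/2).
Distribution: P(S=-28)=37252902984619140625/6140942214464815497216, P(S=-26)=52154064178466796875/1535235553616203874304, P(S=-24)=10430812835693359375/113721152119718805504, P(S=-22)=27120113372802734375/170581728179578208256, P(S=-20)=135600566864013671875/682326912718312833024, P(S=-18)=5424022674560546875/28430288029929701376, P(S=-16)=24950504302978515625/170581728179578208256, P(S=-14)=7841587066650390625/85290864089789104128, P(S=-12)=10978221893310546875/227442304239437611008, P(S=-10)=10978221893310546875/511745184538734624768, P(S=-8)=8343448638916015625/1023490369077469249536, P(S=-6)=151699066162109375/56860576059859402752, P(S=-4)=515776824951171875/682326912718312833024, P(S=-2)=7935028076171875/42645432044894552064, P(S=0)=1133575439453125/28430288029929701376, P(S=2)=317401123046875/42645432044894552064, P(S=4)=825242919921875/682326912718312833024, P(S=6)=9708740234375/56860576059859402752, P(S=8)=21359228515625/1023490369077469249536, P(S=10)=1124169921875/511745184538734624768, P(S=12)=44966796875/227442304239437611008, P(S=14)=1284765625/85290864089789104128, P(S=16)=163515625/170581728179578208256, P(S=18)=1421875/28430288029929701376, P(S=20)=1421875/682326912718312833024, P(S=22)=11375/170581728179578208256, P(S=24)=175/113721152119718805504, P(S=26)=35/1535235553616203874304, P(S=28)=1/6140942214464815497216
E[|S_28|] = Σ_m |m|·P(S_28=m) = 3582224328498633017249/191904444202025484288

Answer: 3582224328498633017249/191904444202025484288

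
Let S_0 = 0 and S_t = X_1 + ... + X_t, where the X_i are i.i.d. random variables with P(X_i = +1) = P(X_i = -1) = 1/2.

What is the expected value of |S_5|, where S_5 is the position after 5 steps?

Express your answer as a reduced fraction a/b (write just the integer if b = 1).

S_5 takes values m ≡ 1 (mod 2) with |m| ≤ 5; P(S_5=m) = C(5,(5+m)/2)/2^5.
Total paths: 2^5 = 32
Distribution: P(S=-5)=1/32, P(S=-3)=5/32, P(S=-1)=10/32, P(S=1)=10/32, P(S=3)=5/32, P(S=5)=1/32
E[|S_5|] = Σ_m |m|·P(S_5=m) = 60/32 = 15/8

Answer: 15/8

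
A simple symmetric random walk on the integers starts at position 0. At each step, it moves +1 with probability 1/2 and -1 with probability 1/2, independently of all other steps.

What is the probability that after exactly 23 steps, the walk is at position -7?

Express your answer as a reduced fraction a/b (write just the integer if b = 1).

To reach position -7 after 23 steps: need 8 steps of +1 and 15 of -1.
Favorable paths: C(23,8) = 490314
Total paths: 2^23 = 8388608
P = 490314/8388608 = 245157/4194304

Answer: 245157/4194304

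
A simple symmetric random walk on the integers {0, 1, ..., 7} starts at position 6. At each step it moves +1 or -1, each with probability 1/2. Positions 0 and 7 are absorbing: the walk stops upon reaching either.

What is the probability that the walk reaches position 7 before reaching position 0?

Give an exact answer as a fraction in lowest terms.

Symmetric walk (p = 1/2): the harmonic-function argument gives P(hit 7 before 0 | start at 6) = a/N.
P = 6/7 = 6/7

Answer: 6/7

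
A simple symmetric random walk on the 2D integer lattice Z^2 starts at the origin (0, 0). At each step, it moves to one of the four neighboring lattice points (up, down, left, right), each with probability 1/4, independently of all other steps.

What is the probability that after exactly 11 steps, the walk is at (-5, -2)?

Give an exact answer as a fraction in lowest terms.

Answer: 9075/2097152

Derivation:
Let h be the number of horizontal steps (so 11-h are vertical). To end at (-5,-2) need (h-5)/2 right-steps and ((11-h)-2)/2 up-steps.
Sum over h with 5 ≤ h ≤ 9, h ≡ 1 (mod 2), 11-h ≡ 0 (mod 2):
h=5: C(11,5)·C(5,0)·C(6,2) = 462·1·15 = 6930
h=7: C(11,7)·C(7,1)·C(4,1) = 330·7·4 = 9240
h=9: C(11,9)·C(9,2)·C(2,0) = 55·36·1 = 1980
Total favorable: 18150
Total paths: 4^11 = 4194304
P = 18150/4194304 = 9075/2097152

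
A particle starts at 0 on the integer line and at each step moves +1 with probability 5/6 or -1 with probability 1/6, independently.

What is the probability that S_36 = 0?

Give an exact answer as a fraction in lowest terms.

Answer: 2884907817840576171875/859535399874211295514329088

Derivation:
To be at 0 after 36 steps: need exactly 18 steps of +1 and 18 of -1.
Number of such sequences: C(36,18) = 9075135300
Each has probability (5/6)^18 · (1/6)^18 = 3814697265625/10314424798490535546171949056
P = 9075135300 · 3814697265625/10314424798490535546171949056 = 2884907817840576171875/859535399874211295514329088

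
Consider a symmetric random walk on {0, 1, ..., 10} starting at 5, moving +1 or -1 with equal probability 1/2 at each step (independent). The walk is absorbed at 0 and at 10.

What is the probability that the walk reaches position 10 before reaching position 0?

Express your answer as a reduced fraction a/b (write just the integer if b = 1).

Symmetric walk (p = 1/2): the harmonic-function argument gives P(hit 10 before 0 | start at 5) = a/N.
P = 5/10 = 1/2

Answer: 1/2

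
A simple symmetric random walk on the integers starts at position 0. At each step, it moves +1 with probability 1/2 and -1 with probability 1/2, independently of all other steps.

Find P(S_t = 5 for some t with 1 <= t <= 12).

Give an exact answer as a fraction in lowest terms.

Answer: 299/2048

Derivation:
Count via complement. Let g(t,s) = #length-t paths at position s with S_1..S_t all ≠ 5.
g(t,s) = g(t-1,s-1) + g(t-1,s+1) for s ≠ 5; g(t,5) = 0.
t=0: g(0,0)=1
t=1: g(1,-1)=1 g(1,1)=1
t=2: g(2,-2)=1 g(2,0)=2 g(2,2)=1
t=3: g(3,-3)=1 g(3,-1)=3 g(3,1)=3 g(3,3)=1
t=4: g(4,-4)=1 g(4,-2)=4 g(4,0)=6 g(4,2)=4 g(4,4)=1
t=5: g(5,-5)=1 g(5,-3)=5 g(5,-1)=10 g(5,1)=10 g(5,3)=5
t=6: g(6,-6)=1 g(6,-4)=6 g(6,-2)=15 g(6,0)=20 g(6,2)=15 g(6,4)=5
t=7: g(7,-7)=1 g(7,-5)=7 g(7,-3)=21 g(7,-1)=35 g(7,1)=35 g(7,3)=20
t=8: g(8,-8)=1 g(8,-6)=8 g(8,-4)=28 g(8,-2)=56 g(8,0)=70 g(8,2)=55 g(8,4)=20
t=9: g(9,-9)=1 g(9,-7)=9 g(9,-5)=36 g(9,-3)=84 g(9,-1)=126 g(9,1)=125 g(9,3)=75
t=10: g(10,-10)=1 g(10,-8)=10 g(10,-6)=45 g(10,-4)=120 g(10,-2)=210 g(10,0)=251 g(10,2)=200 g(10,4)=75
t=11: g(11,-11)=1 g(11,-9)=11 g(11,-7)=55 g(11,-5)=165 g(11,-3)=330 g(11,-1)=461 g(11,1)=451 g(11,3)=275
t=12: g(12,-12)=1 g(12,-10)=12 g(12,-8)=66 g(12,-6)=220 g(12,-4)=495 g(12,-2)=791 g(12,0)=912 g(12,2)=726 g(12,4)=275
Paths never hitting 5: Σ_s g(12,s) = 3498
Paths hitting 5: 2^12 - 3498 = 598
P = 598/4096 = 299/2048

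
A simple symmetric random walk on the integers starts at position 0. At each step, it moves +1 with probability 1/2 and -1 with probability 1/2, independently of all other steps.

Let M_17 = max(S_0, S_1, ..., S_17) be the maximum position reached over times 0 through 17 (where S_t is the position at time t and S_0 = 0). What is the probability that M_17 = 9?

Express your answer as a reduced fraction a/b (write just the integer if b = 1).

Let M_17 = max(S_0,...,S_17). Use the reflection principle: for j ≥ 1, #{paths with M_17 ≥ j} = #{S_17 ≥ j} + #{S_17 ≥ j+1}.
By reflection, #{M_17 ≥ 9} = #{S_17 ≥ 9} + #{S_17 ≥ 10} = 3214 + 834 = 4048.
#{M_17 ≥ 10} = #{S_17 ≥ 10} + #{S_17 ≥ 11} = 834 + 834 = 1668.
#{M_17 = 9} = 4048 - 1668 = 2380.
P(M_17 = 9) = 2380/131072 = 595/32768

Answer: 595/32768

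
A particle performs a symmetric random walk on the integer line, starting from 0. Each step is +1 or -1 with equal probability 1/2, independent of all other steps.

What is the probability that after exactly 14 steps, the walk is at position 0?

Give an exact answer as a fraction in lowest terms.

To return to 0 after 14 steps: need exactly 7 steps of +1 and 7 of -1.
Favorable paths: C(14,7) = 3432
Total paths: 2^14 = 16384
P = 3432/16384 = 429/2048

Answer: 429/2048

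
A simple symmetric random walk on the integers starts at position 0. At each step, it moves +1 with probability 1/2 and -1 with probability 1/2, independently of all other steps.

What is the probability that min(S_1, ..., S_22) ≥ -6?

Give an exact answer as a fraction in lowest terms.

Answer: 227069/262144

Derivation:
Let f(t,s) = #length-t paths at position s with S_1..S_t all ≥ -6.
f(t,s) = f(t-1,s-1) + f(t-1,s+1) for s ≥ -6; f(t,s) = 0 for s < -6.
t=0: f(0,0)=1
t=1: f(1,-1)=1 f(1,1)=1
t=2: f(2,-2)=1 f(2,0)=2 f(2,2)=1
t=3: f(3,-3)=1 f(3,-1)=3 f(3,1)=3 f(3,3)=1
t=4: f(4,-4)=1 f(4,-2)=4 f(4,0)=6 f(4,2)=4 f(4,4)=1
t=5: f(5,-5)=1 f(5,-3)=5 f(5,-1)=10 f(5,1)=10 f(5,3)=5 f(5,5)=1
t=6: f(6,-6)=1 f(6,-4)=6 f(6,-2)=15 f(6,0)=20 f(6,2)=15 f(6,4)=6 f(6,6)=1
t=7: f(7,-5)=7 f(7,-3)=21 f(7,-1)=35 f(7,1)=35 f(7,3)=21 f(7,5)=7 f(7,7)=1
t=8: f(8,-6)=7 f(8,-4)=28 f(8,-2)=56 f(8,0)=70 f(8,2)=56 f(8,4)=28 f(8,6)=8 f(8,8)=1
t=9: f(9,-5)=35 f(9,-3)=84 f(9,-1)=126 f(9,1)=126 f(9,3)=84 f(9,5)=36 f(9,7)=9 f(9,9)=1
t=10: f(10,-6)=35 f(10,-4)=119 f(10,-2)=210 f(10,0)=252 f(10,2)=210 f(10,4)=120 f(10,6)=45 f(10,8)=10 f(10,10)=1
t=11: f(11,-5)=154 f(11,-3)=329 f(11,-1)=462 f(11,1)=462 f(11,3)=330 f(11,5)=165 f(11,7)=55 f(11,9)=11 f(11,11)=1
t=12: f(12,-6)=154 f(12,-4)=483 f(12,-2)=791 f(12,0)=924 f(12,2)=792 f(12,4)=495 f(12,6)=220 f(12,8)=66 f(12,10)=12 f(12,12)=1
t=13: f(13,-5)=637 f(13,-3)=1274 f(13,-1)=1715 f(13,1)=1716 f(13,3)=1287 f(13,5)=715 f(13,7)=286 f(13,9)=78 f(13,11)=13 f(13,13)=1
t=14: f(14,-6)=637 f(14,-4)=1911 f(14,-2)=2989 f(14,0)=3431 f(14,2)=3003 f(14,4)=2002 f(14,6)=1001 f(14,8)=364 f(14,10)=91 f(14,12)=14 f(14,14)=1
t=15: f(15,-5)=2548 f(15,-3)=4900 f(15,-1)=6420 f(15,1)=6434 f(15,3)=5005 f(15,5)=3003 f(15,7)=1365 f(15,9)=455 f(15,11)=105 f(15,13)=15 f(15,15)=1
t=16: f(16,-6)=2548 f(16,-4)=7448 f(16,-2)=11320 f(16,0)=12854 f(16,2)=11439 f(16,4)=8008 f(16,6)=4368 f(16,8)=1820 f(16,10)=560 f(16,12)=120 f(16,14)=16 f(16,16)=1
t=17: f(17,-5)=9996 f(17,-3)=18768 f(17,-1)=24174 f(17,1)=24293 f(17,3)=19447 f(17,5)=12376 f(17,7)=6188 f(17,9)=2380 f(17,11)=680 f(17,13)=136 f(17,15)=17 f(17,17)=1
t=18: f(18,-6)=9996 f(18,-4)=28764 f(18,-2)=42942 f(18,0)=48467 f(18,2)=43740 f(18,4)=31823 f(18,6)=18564 f(18,8)=8568 f(18,10)=3060 f(18,12)=816 f(18,14)=153 f(18,16)=18 f(18,18)=1
t=19: f(19,-5)=38760 f(19,-3)=71706 f(19,-1)=91409 f(19,1)=92207 f(19,3)=75563 f(19,5)=50387 f(19,7)=27132 f(19,9)=11628 f(19,11)=3876 f(19,13)=969 f(19,15)=171 f(19,17)=19 f(19,19)=1
t=20: f(20,-6)=38760 f(20,-4)=110466 f(20,-2)=163115 f(20,0)=183616 f(20,2)=167770 f(20,4)=125950 f(20,6)=77519 f(20,8)=38760 f(20,10)=15504 f(20,12)=4845 f(20,14)=1140 f(20,16)=190 f(20,18)=20 f(20,20)=1
t=21: f(21,-5)=149226 f(21,-3)=273581 f(21,-1)=346731 f(21,1)=351386 f(21,3)=293720 f(21,5)=203469 f(21,7)=116279 f(21,9)=54264 f(21,11)=20349 f(21,13)=5985 f(21,15)=1330 f(21,17)=210 f(21,19)=21 f(21,21)=1
t=22: f(22,-6)=149226 f(22,-4)=422807 f(22,-2)=620312 f(22,0)=698117 f(22,2)=645106 f(22,4)=497189 f(22,6)=319748 f(22,8)=170543 f(22,10)=74613 f(22,12)=26334 f(22,14)=7315 f(22,16)=1540 f(22,18)=231 f(22,20)=22 f(22,22)=1
Σ_s f(22,s) = 3633104
P = 3633104/4194304 = 227069/262144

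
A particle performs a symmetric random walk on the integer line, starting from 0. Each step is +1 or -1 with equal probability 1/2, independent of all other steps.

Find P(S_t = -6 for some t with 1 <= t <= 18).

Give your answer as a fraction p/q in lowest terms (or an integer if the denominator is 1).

Count via complement. Let g(t,s) = #length-t paths at position s with S_1..S_t all ≠ -6.
g(t,s) = g(t-1,s-1) + g(t-1,s+1) for s ≠ -6; g(t,-6) = 0.
t=0: g(0,0)=1
t=1: g(1,-1)=1 g(1,1)=1
t=2: g(2,-2)=1 g(2,0)=2 g(2,2)=1
t=3: g(3,-3)=1 g(3,-1)=3 g(3,1)=3 g(3,3)=1
t=4: g(4,-4)=1 g(4,-2)=4 g(4,0)=6 g(4,2)=4 g(4,4)=1
t=5: g(5,-5)=1 g(5,-3)=5 g(5,-1)=10 g(5,1)=10 g(5,3)=5 g(5,5)=1
t=6: g(6,-4)=6 g(6,-2)=15 g(6,0)=20 g(6,2)=15 g(6,4)=6 g(6,6)=1
t=7: g(7,-5)=6 g(7,-3)=21 g(7,-1)=35 g(7,1)=35 g(7,3)=21 g(7,5)=7 g(7,7)=1
t=8: g(8,-4)=27 g(8,-2)=56 g(8,0)=70 g(8,2)=56 g(8,4)=28 g(8,6)=8 g(8,8)=1
t=9: g(9,-5)=27 g(9,-3)=83 g(9,-1)=126 g(9,1)=126 g(9,3)=84 g(9,5)=36 g(9,7)=9 g(9,9)=1
t=10: g(10,-4)=110 g(10,-2)=209 g(10,0)=252 g(10,2)=210 g(10,4)=120 g(10,6)=45 g(10,8)=10 g(10,10)=1
t=11: g(11,-5)=110 g(11,-3)=319 g(11,-1)=461 g(11,1)=462 g(11,3)=330 g(11,5)=165 g(11,7)=55 g(11,9)=11 g(11,11)=1
t=12: g(12,-4)=429 g(12,-2)=780 g(12,0)=923 g(12,2)=792 g(12,4)=495 g(12,6)=220 g(12,8)=66 g(12,10)=12 g(12,12)=1
t=13: g(13,-5)=429 g(13,-3)=1209 g(13,-1)=1703 g(13,1)=1715 g(13,3)=1287 g(13,5)=715 g(13,7)=286 g(13,9)=78 g(13,11)=13 g(13,13)=1
t=14: g(14,-4)=1638 g(14,-2)=2912 g(14,0)=3418 g(14,2)=3002 g(14,4)=2002 g(14,6)=1001 g(14,8)=364 g(14,10)=91 g(14,12)=14 g(14,14)=1
t=15: g(15,-5)=1638 g(15,-3)=4550 g(15,-1)=6330 g(15,1)=6420 g(15,3)=5004 g(15,5)=3003 g(15,7)=1365 g(15,9)=455 g(15,11)=105 g(15,13)=15 g(15,15)=1
t=16: g(16,-4)=6188 g(16,-2)=10880 g(16,0)=12750 g(16,2)=11424 g(16,4)=8007 g(16,6)=4368 g(16,8)=1820 g(16,10)=560 g(16,12)=120 g(16,14)=16 g(16,16)=1
t=17: g(17,-5)=6188 g(17,-3)=17068 g(17,-1)=23630 g(17,1)=24174 g(17,3)=19431 g(17,5)=12375 g(17,7)=6188 g(17,9)=2380 g(17,11)=680 g(17,13)=136 g(17,15)=17 g(17,17)=1
t=18: g(18,-4)=23256 g(18,-2)=40698 g(18,0)=47804 g(18,2)=43605 g(18,4)=31806 g(18,6)=18563 g(18,8)=8568 g(18,10)=3060 g(18,12)=816 g(18,14)=153 g(18,16)=18 g(18,18)=1
Paths never hitting -6: Σ_s g(18,s) = 218348
Paths hitting -6: 2^18 - 218348 = 43796
P = 43796/262144 = 10949/65536

Answer: 10949/65536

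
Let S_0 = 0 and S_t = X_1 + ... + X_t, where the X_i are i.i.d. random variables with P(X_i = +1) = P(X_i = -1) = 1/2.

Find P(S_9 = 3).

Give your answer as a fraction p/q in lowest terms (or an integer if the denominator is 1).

Answer: 21/128

Derivation:
To reach position 3 after 9 steps: need 6 steps of +1 and 3 of -1.
Favorable paths: C(9,6) = 84
Total paths: 2^9 = 512
P = 84/512 = 21/128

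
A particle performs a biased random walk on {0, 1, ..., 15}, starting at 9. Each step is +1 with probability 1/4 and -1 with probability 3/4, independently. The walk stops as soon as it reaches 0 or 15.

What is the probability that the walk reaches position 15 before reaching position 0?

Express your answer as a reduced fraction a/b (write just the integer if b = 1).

Biased walk: p = 1/4, q = 3/4, r = q/p = 3
Gambler's ruin: P(hit 15 before 0 | start at 9) = (1 - r^a)/(1 - r^N)
r^9 = 19683; r^15 = 14348907
P = (1 - 19683) / (1 - 14348907) = -19682 / -14348906 = 757/551881

Answer: 757/551881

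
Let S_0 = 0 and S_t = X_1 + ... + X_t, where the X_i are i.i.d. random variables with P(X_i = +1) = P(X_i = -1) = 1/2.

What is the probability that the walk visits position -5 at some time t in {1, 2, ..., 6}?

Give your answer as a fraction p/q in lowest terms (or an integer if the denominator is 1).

Answer: 1/32

Derivation:
Count via complement. Let g(t,s) = #length-t paths at position s with S_1..S_t all ≠ -5.
g(t,s) = g(t-1,s-1) + g(t-1,s+1) for s ≠ -5; g(t,-5) = 0.
t=0: g(0,0)=1
t=1: g(1,-1)=1 g(1,1)=1
t=2: g(2,-2)=1 g(2,0)=2 g(2,2)=1
t=3: g(3,-3)=1 g(3,-1)=3 g(3,1)=3 g(3,3)=1
t=4: g(4,-4)=1 g(4,-2)=4 g(4,0)=6 g(4,2)=4 g(4,4)=1
t=5: g(5,-3)=5 g(5,-1)=10 g(5,1)=10 g(5,3)=5 g(5,5)=1
t=6: g(6,-4)=5 g(6,-2)=15 g(6,0)=20 g(6,2)=15 g(6,4)=6 g(6,6)=1
Paths never hitting -5: Σ_s g(6,s) = 62
Paths hitting -5: 2^6 - 62 = 2
P = 2/64 = 1/32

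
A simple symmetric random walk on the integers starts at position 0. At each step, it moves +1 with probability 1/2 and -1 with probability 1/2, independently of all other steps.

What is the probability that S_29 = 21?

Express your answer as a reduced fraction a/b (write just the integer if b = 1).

To reach position 21 after 29 steps: need 25 steps of +1 and 4 of -1.
Favorable paths: C(29,25) = 23751
Total paths: 2^29 = 536870912
P = 23751/536870912 = 23751/536870912

Answer: 23751/536870912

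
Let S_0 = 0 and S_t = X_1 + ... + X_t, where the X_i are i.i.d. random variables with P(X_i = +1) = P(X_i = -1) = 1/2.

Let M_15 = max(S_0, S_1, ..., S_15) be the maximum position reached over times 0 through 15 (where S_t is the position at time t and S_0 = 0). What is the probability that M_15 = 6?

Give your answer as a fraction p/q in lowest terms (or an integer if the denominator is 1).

Answer: 1365/32768

Derivation:
Let M_15 = max(S_0,...,S_15). Use the reflection principle: for j ≥ 1, #{paths with M_15 ≥ j} = #{S_15 ≥ j} + #{S_15 ≥ j+1}.
By reflection, #{M_15 ≥ 6} = #{S_15 ≥ 6} + #{S_15 ≥ 7} = 1941 + 1941 = 3882.
#{M_15 ≥ 7} = #{S_15 ≥ 7} + #{S_15 ≥ 8} = 1941 + 576 = 2517.
#{M_15 = 6} = 3882 - 2517 = 1365.
P(M_15 = 6) = 1365/32768 = 1365/32768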